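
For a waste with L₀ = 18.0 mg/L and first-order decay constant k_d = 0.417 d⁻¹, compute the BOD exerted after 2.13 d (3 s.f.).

y_t = L₀(1 − e^(−k_d t)) = 18.0 × (1 − e^(−0.417×2.13))
= 18.0 × (1 − 0.4114) = 18.0 × 0.5886 = 10.59 mg/L.

y ≈ 10.6 mg/L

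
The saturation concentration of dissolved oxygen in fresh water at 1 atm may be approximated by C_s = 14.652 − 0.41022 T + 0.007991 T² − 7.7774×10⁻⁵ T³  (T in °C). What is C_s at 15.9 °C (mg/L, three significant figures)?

C_s = 14.652 − 0.41022×15.9 + 0.007991×15.9² − 7.7774×10⁻⁵×15.9³ = 9.837 mg/L.

C_s ≈ 9.84 mg/L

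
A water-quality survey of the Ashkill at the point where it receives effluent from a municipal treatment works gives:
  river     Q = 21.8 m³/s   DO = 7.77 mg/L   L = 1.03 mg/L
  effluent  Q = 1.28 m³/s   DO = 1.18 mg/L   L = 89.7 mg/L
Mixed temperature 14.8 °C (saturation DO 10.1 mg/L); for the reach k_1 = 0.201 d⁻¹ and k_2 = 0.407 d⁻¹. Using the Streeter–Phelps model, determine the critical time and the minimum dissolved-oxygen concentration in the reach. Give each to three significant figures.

Mixed DO = (21.8×7.77 + 1.28×1.18)/(21.8+1.28) = 170.9/23.08 = 7.405 mg/L.
Mixed L₀ = (21.8×1.03 + 1.28×89.7)/(23.08) = 137.3/23.08 = 5.948 mg/L.
Initial deficit D₀ = C_s − DO₀ = 10.1 − 7.405 = 2.695 mg/L.
t_c = (1/0.2060) ln[(0.407/0.201)(1 − 2.695×0.2060/(0.201×5.948))] = 4.854 × ln(1.084) = 0.3932 d.
D_c = (0.201/0.407) × 5.948 × e^(−0.201×0.3932) = 0.4939 × 5.948 × 0.9240 = 2.714 mg/L.
Minimum DO = 10.1 − 2.714 = 7.386 mg/L.

t_c ≈ 0.393 d; minimum DO ≈ 7.39 mg/L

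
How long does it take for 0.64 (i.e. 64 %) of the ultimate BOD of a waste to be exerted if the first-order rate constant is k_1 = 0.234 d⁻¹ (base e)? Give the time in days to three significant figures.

t ≈ 4.37 d

y/L₀ = 1 − e^(−k_1 t) = 0.64 ⇒ e^(−k_1 t) = 0.360
t = −ln(0.360) / 0.234 = 1.022 / 0.234 = 4.366 d.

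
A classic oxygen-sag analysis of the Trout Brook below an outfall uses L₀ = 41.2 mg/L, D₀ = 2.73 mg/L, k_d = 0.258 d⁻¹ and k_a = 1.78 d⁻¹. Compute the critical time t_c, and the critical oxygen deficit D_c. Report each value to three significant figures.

t_c ≈ 0.943 d; D_c ≈ 4.68 mg/L

At the critical point dD/dt = 0, so k_d L₀ e^(−k_d t) = k_a D. Substituting D(t) from the Streeter–Phelps equation and solving for t gives
t_c = ln[(k_a/k_d)(1 − D₀(k_a−k_d)/(k_d L₀))] / (k_a−k_d).
Here k_a−k_d = 1.522 d⁻¹ and 1 − D₀(k_a−k_d)/(k_d L₀) = 1 − 2.73×1.522/(0.258×41.2) = 0.6091, so
t_c = ln(6.899 × 0.6091) / 1.522 = 1.436 / 1.522 = 0.9433 d.
L(t_c) = L₀ e^(−k_d t_c) = 41.2 × 0.7840 = 32.30 mg/L, and at the critical point k_a D_c = k_d L, so D_c = (0.258/1.78) × 32.30 = 4.682 mg/L.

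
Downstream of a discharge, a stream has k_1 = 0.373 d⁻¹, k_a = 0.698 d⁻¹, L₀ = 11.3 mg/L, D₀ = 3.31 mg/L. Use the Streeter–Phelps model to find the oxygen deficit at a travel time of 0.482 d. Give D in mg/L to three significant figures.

D ≈ 3.94 mg/L

k_1 L₀/(k_a−k_1) = 0.373×11.3/(0.698−0.373) = 4.215/0.3250 = 12.97 mg/L.
e^(−k_1 t) = e^(−0.373×0.4820) = 0.8354; e^(−k_a t) = e^(−0.698×0.4820) = 0.7143.
D = 12.97 × (0.8354 − 0.7143) + 3.31 × 0.7143 = 1.571 + 2.364 = 3.935 mg/L.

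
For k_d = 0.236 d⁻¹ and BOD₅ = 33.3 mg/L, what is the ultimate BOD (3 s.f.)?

BOD₅ = L₀(1 − e^(−5k_d)) ⇒ L₀ = BOD₅ / (1 − e^(−5×0.236))
= 33.3 / (1 − 0.3073) = 33.3 / 0.6927 = 48.07 mg/L.

L₀ ≈ 48.1 mg/L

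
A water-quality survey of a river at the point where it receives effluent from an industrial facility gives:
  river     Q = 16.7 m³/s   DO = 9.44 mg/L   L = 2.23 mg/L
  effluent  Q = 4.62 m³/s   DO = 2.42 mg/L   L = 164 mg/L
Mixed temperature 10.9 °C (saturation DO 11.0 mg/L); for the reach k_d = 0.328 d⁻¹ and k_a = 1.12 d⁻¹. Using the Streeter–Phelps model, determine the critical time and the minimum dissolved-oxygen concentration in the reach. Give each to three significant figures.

t_c ≈ 1.27 d; minimum DO ≈ 3.80 mg/L

Mixed DO = (16.7×9.44 + 4.62×2.42)/(16.7+4.62) = 168.8/21.32 = 7.919 mg/L.
Mixed L₀ = (16.7×2.23 + 4.62×164)/(21.32) = 794.9/21.32 = 37.29 mg/L.
Initial deficit D₀ = C_s − DO₀ = 11.0 − 7.919 = 3.081 mg/L.
t_c = (1/0.7920) ln[(1.12/0.328)(1 − 3.081×0.7920/(0.328×37.29))] = 1.263 × ln(2.733) = 1.270 d.
D_c = (0.328/1.12) × 37.29 × e^(−0.328×1.270) = 0.2929 × 37.29 × 0.6594 = 7.200 mg/L.
Minimum DO = 11.0 − 7.200 = 3.800 mg/L.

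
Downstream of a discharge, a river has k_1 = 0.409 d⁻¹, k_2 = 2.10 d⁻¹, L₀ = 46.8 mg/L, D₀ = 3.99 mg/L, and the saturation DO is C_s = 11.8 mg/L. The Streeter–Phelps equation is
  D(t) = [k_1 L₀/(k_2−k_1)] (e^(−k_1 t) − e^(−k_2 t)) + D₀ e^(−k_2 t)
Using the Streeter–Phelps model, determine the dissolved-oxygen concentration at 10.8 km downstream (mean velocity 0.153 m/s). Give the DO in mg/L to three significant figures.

Travel time t = x/v = 10.8 km / (0.153 m/s) = 10800 m / 0.153 m/s = 70590 s = 0.8170 d.
k_1 L₀/(k_2−k_1) = 0.409×46.8/(2.10−0.409) = 19.14/1.691 = 11.32 mg/L.
e^(−k_1 t) = e^(−0.409×0.8170) = 0.7159; e^(−k_2 t) = e^(−2.10×0.8170) = 0.1798.
D = 11.32 × (0.7159 − 0.1798) + 3.99 × 0.1798 = 6.068 + 0.7176 = 6.786 mg/L.
DO = C_s − D = 11.8 − 6.786 = 5.014 mg/L.

DO ≈ 5.01 mg/L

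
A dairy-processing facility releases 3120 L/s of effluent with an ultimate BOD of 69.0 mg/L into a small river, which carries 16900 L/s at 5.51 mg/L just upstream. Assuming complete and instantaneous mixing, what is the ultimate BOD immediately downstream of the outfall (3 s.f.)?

Flow-weighted mixing: C = (Q_r C_r + Q_w C_w)/(Q_r + Q_w)
= (16900×5.51 + 3120×69.0)/(16900 + 3120) = 308400/20020 = 15.40 mg/L.

15.4 mg/L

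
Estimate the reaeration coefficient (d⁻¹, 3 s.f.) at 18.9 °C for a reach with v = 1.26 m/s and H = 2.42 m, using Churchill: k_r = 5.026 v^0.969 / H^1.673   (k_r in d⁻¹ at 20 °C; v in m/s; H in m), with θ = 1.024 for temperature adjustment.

k_r ≈ 1.40 d⁻¹

k_r(20) = 5.026 × 1.26^0.969 / 2.42^1.673 = 5.026 × 1.251 / 4.387 = 1.433 d⁻¹.
k_r(18.9) = 1.433 × 1.024^(18.9−20) = 1.433 × 0.9742 = 1.396 d⁻¹.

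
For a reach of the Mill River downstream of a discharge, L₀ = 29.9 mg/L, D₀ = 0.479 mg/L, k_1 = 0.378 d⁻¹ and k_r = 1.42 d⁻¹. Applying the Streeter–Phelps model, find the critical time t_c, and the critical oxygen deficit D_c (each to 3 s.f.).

t_c ≈ 1.23 d; D_c ≈ 5.01 mg/L

t_c = [1/(k_r−k_1)] ln[(k_r/k_1)(1 − D₀(k_r−k_1)/(k_1 L₀))]
= [1/(1.42−0.378)] ln[(1.42/0.378)(1 − 0.479×1.042/(0.378×29.9))]
= (1/1.042) ln[3.757 × 0.9558] = 0.9597 × ln(3.591) = 0.9597 × 1.278 = 1.227 d.
L(t_c) = L₀ e^(−k_1 t_c) = 29.9 × 0.6289 = 18.80 mg/L, and at the critical point k_r D_c = k_1 L, so D_c = (0.378/1.42) × 18.80 = 5.006 mg/L.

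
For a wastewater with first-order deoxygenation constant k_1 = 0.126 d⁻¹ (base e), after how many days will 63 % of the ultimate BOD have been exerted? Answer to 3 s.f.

y/L₀ = 1 − e^(−k_1 t) = 0.63 ⇒ e^(−k_1 t) = 0.370
t = −ln(0.370) / 0.126 = 0.9943 / 0.126 = 7.891 d.

t ≈ 7.89 d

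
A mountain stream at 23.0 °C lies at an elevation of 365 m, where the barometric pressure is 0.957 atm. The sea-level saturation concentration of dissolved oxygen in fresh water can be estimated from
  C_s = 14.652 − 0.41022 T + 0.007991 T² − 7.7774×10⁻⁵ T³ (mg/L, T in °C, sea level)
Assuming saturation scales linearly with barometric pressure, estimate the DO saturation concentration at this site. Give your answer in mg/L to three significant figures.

C_s ≈ 8.13 mg/L

At sea level: C_s = 14.652 − 0.41022×23.0 + 0.007991×23.0² − 7.7774×10⁻⁵×23.0³ = 8.498 mg/L.
Pressure correction: C_s' = 8.498 × 0.957 = 8.132 mg/L.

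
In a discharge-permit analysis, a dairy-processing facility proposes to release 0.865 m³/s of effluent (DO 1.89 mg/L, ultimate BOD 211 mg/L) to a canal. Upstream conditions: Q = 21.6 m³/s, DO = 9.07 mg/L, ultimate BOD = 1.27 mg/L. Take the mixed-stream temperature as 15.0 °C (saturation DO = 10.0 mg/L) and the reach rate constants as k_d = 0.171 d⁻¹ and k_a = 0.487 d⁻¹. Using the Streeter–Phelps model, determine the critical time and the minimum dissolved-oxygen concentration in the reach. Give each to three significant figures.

t_c ≈ 2.45 d; minimum DO ≈ 7.84 mg/L

Mixed DO = (21.6×9.07 + 0.865×1.89)/(21.6+0.865) = 197.5/22.46 = 8.794 mg/L.
Mixed L₀ = (21.6×1.27 + 0.865×211)/(22.46) = 209.9/22.46 = 9.346 mg/L.
Initial deficit D₀ = C_s − DO₀ = 10.0 − 8.794 = 1.206 mg/L.
t_c = (1/0.3160) ln[(0.487/0.171)(1 − 1.206×0.3160/(0.171×9.346))] = 3.165 × ln(2.169) = 2.450 d.
D_c = (0.171/0.487) × 9.346 × e^(−0.171×2.450) = 0.3511 × 9.346 × 0.6578 = 2.159 mg/L.
Minimum DO = 10.0 − 2.159 = 7.841 mg/L.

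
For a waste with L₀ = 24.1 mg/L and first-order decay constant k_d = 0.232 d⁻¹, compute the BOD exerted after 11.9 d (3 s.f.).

y ≈ 22.6 mg/L

y_t = L₀(1 − e^(−k_d t)) = 24.1 × (1 − e^(−0.232×11.9))
= 24.1 × (1 − 0.06324) = 24.1 × 0.9368 = 22.58 mg/L.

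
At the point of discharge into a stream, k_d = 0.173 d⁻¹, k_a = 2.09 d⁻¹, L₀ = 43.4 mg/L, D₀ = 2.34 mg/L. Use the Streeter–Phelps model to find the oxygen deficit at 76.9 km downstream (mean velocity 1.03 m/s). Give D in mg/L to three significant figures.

Travel time t = x/v = 76.9 km / (1.03 m/s) = 76900 m / 1.03 m/s = 74660 s = 0.8641 d.
k_d L₀/(k_a−k_d) = 0.173×43.4/(2.09−0.173) = 7.508/1.917 = 3.917 mg/L.
e^(−k_d t) = e^(−0.173×0.8641) = 0.8611; e^(−k_a t) = e^(−2.09×0.8641) = 0.1643.
D = 3.917 × (0.8611 − 0.1643) + 2.34 × 0.1643 = 2.729 + 0.3845 = 3.114 mg/L.

D ≈ 3.11 mg/L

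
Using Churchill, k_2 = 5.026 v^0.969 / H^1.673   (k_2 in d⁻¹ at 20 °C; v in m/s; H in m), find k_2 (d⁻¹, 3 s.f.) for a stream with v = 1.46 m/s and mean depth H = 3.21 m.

k_2 = 5.026 × 1.46^0.969 / 3.21^1.673 = 5.026 × 1.443 / 7.037 = 1.031 d⁻¹.

k_2 ≈ 1.03 d⁻¹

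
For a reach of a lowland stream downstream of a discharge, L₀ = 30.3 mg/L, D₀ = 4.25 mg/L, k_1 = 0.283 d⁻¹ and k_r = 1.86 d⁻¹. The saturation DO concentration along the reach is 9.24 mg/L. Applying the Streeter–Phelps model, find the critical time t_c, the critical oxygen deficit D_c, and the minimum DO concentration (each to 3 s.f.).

t_c = [1/(k_r−k_1)] ln[(k_r/k_1)(1 − D₀(k_r−k_1)/(k_1 L₀))]
= [1/(1.86−0.283)] ln[(1.86/0.283)(1 − 4.25×1.577/(0.283×30.3))]
= (1/1.577) ln[6.572 × 0.2184] = 0.6341 × ln(1.435) = 0.6341 × 0.3614 = 0.2292 d.
D_c = (k_1/k_r) L₀ e^(−k_1 t_c) = (0.283/1.86) × 30.3 × e^(−0.283×0.2292) = 0.1522 × 30.3 × 0.9372 = 4.321 mg/L.
Minimum DO = C_s − D_c = 9.24 − 4.321 = 4.919 mg/L.

t_c ≈ 0.229 d; D_c ≈ 4.32 mg/L; min DO ≈ 4.92 mg/L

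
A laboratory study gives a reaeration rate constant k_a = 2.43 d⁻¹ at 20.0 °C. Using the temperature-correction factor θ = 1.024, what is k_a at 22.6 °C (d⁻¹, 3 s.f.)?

k_a ≈ 2.58 d⁻¹

k_a(T₂) = k_a(T₁) · θ^(T₂−T₁) = 2.43 × 1.024^(22.6−20.0)
= 2.43 × 1.024^2.60 = 2.43 × 1.064 = 2.585 d⁻¹.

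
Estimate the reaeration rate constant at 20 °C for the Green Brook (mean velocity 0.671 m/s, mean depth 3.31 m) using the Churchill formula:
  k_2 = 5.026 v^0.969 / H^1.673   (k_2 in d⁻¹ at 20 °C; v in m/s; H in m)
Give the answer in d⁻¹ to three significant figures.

k_2 ≈ 0.461 d⁻¹

k_2 = 5.026 × 0.671^0.969 / 3.31^1.673 = 5.026 × 0.6794 / 7.408 = 0.4609 d⁻¹.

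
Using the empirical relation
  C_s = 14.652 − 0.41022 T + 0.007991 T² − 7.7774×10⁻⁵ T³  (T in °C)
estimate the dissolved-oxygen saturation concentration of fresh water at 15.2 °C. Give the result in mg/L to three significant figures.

C_s ≈ 9.99 mg/L

C_s = 14.652 − 0.41022×15.2 + 0.007991×15.2² − 7.7774×10⁻⁵×15.2³ = 9.990 mg/L.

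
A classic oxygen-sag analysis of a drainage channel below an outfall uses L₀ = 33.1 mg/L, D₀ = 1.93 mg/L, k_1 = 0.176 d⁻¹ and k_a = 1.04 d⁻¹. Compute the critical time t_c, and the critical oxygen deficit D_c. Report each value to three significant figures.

At the critical point dD/dt = 0, so k_1 L₀ e^(−k_1 t) = k_a D. Substituting D(t) from the Streeter–Phelps equation and solving for t gives
t_c = ln[(k_a/k_1)(1 − D₀(k_a−k_1)/(k_1 L₀))] / (k_a−k_1).
Here k_a−k_1 = 0.8640 d⁻¹ and 1 − D₀(k_a−k_1)/(k_1 L₀) = 1 − 1.93×0.8640/(0.176×33.1) = 0.7138, so
t_c = ln(5.909 × 0.7138) / 0.8640 = 1.439 / 0.8640 = 1.666 d.
D_c = (k_1/k_a) L₀ e^(−k_1 t_c) = (0.176/1.04) × 33.1 × e^(−0.176×1.666) = 0.1692 × 33.1 × 0.7459 = 4.178 mg/L.

t_c ≈ 1.67 d; D_c ≈ 4.18 mg/L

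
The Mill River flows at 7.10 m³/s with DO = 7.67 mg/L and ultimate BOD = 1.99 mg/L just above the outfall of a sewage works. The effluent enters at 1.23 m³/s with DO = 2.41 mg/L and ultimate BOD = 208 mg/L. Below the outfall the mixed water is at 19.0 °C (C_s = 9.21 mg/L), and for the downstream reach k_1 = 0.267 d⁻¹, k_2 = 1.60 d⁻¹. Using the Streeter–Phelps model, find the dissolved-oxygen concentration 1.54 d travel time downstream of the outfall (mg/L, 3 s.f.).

Mixed DO = (7.10×7.67 + 1.23×2.41)/(7.10+1.23) = 57.42/8.330 = 6.893 mg/L.
Mixed L₀ = (7.10×1.99 + 1.23×208)/(8.330) = 270.0/8.330 = 32.41 mg/L.
Initial deficit D₀ = C_s − DO₀ = 9.21 − 6.893 = 2.317 mg/L.
D(1.54) = [0.267×32.41/(1.60−0.267)](e^(−0.267×1.54) − e^(−1.60×1.54)) + 2.317 e^(−1.60×1.54)
= 6.492 × (0.6629 − 0.08509) + 2.317 × 0.08509 = 3.948 mg/L.
DO = 9.21 − 3.948 = 5.262 mg/L.

DO ≈ 5.26 mg/L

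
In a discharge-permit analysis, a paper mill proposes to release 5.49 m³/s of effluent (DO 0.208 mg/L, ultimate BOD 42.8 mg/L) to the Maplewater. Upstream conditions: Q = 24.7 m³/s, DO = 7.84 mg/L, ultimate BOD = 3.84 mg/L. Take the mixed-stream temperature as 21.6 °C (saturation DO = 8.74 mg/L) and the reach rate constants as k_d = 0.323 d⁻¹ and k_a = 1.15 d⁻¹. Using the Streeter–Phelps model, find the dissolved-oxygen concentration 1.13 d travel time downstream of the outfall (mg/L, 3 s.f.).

DO ≈ 6.32 mg/L

Mixed DO = (24.7×7.84 + 5.49×0.208)/(24.7+5.49) = 194.8/30.19 = 6.452 mg/L.
Mixed L₀ = (24.7×3.84 + 5.49×42.8)/(30.19) = 329.8/30.19 = 10.92 mg/L.
Initial deficit D₀ = C_s − DO₀ = 8.74 − 6.452 = 2.288 mg/L.
D(1.13) = [0.323×10.92/(1.15−0.323)](e^(−0.323×1.13) − e^(−1.15×1.13)) + 2.288 e^(−1.15×1.13)
= 4.267 × (0.6942 − 0.2727) + 2.288 × 0.2727 = 2.422 mg/L.
DO = 8.74 − 2.422 = 6.318 mg/L.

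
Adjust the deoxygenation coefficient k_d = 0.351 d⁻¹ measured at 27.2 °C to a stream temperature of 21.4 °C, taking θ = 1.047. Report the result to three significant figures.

k_d ≈ 0.269 d⁻¹

k_d(T₂) = k_d(T₁) · θ^(T₂−T₁) = 0.351 × 1.047^(21.4−27.2)
= 0.351 × 1.047^-5.80 = 0.351 × 0.7661 = 0.2689 d⁻¹.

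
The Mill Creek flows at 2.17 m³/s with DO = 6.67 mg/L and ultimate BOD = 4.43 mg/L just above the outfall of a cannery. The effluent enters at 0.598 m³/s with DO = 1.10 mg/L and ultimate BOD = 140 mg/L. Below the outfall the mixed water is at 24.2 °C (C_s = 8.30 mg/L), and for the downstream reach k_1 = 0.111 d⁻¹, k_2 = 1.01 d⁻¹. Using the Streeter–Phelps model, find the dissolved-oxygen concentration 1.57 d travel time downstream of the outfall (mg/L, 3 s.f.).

Mixed DO = (2.17×6.67 + 0.598×1.10)/(2.17+0.598) = 15.13/2.768 = 5.467 mg/L.
Mixed L₀ = (2.17×4.43 + 0.598×140)/(2.768) = 93.33/2.768 = 33.72 mg/L.
Initial deficit D₀ = C_s − DO₀ = 8.30 − 5.467 = 2.833 mg/L.
D(1.57) = [0.111×33.72/(1.01−0.111)](e^(−0.111×1.57) − e^(−1.01×1.57)) + 2.833 e^(−1.01×1.57)
= 4.163 × (0.8401 − 0.2048) + 2.833 × 0.2048 = 3.225 mg/L.
DO = 8.30 − 3.225 = 5.075 mg/L.

DO ≈ 5.07 mg/L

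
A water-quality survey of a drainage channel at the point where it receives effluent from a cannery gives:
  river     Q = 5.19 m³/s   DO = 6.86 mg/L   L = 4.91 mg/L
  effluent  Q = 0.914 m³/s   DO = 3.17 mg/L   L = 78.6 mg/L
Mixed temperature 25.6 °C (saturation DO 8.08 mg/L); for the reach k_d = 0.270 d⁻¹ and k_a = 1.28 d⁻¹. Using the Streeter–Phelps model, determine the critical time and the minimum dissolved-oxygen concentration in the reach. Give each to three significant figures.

t_c ≈ 1.01 d; minimum DO ≈ 5.52 mg/L

Mixed DO = (5.19×6.86 + 0.914×3.17)/(5.19+0.914) = 38.50/6.104 = 6.307 mg/L.
Mixed L₀ = (5.19×4.91 + 0.914×78.6)/(6.104) = 97.32/6.104 = 15.94 mg/L.
Initial deficit D₀ = C_s − DO₀ = 8.08 − 6.307 = 1.773 mg/L.
t_c = (1/1.010) ln[(1.28/0.270)(1 − 1.773×1.010/(0.270×15.94))] = 0.9901 × ln(2.769) = 1.008 d.
D_c = (0.270/1.28) × 15.94 × e^(−0.270×1.008) = 0.2109 × 15.94 × 0.7616 = 2.562 mg/L.
Minimum DO = 8.08 − 2.562 = 5.518 mg/L.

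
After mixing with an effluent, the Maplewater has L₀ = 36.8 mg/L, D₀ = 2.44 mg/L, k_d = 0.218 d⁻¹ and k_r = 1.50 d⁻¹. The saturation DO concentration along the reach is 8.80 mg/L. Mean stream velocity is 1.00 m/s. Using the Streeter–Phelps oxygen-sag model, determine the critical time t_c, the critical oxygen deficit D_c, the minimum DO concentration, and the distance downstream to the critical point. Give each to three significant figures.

At the critical point dD/dt = 0, so k_d L₀ e^(−k_d t) = k_r D. Substituting D(t) from the Streeter–Phelps equation and solving for t gives
t_c = ln[(k_r/k_d)(1 − D₀(k_r−k_d)/(k_d L₀))] / (k_r−k_d).
Here k_r−k_d = 1.282 d⁻¹ and 1 − D₀(k_r−k_d)/(k_d L₀) = 1 − 2.44×1.282/(0.218×36.8) = 0.6101, so
t_c = ln(6.881 × 0.6101) / 1.282 = 1.435 / 1.282 = 1.119 d.
L(t_c) = L₀ e^(−k_d t_c) = 36.8 × 0.7835 = 28.83 mg/L, and at the critical point k_r D_c = k_d L, so D_c = (0.218/1.50) × 28.83 = 4.191 mg/L.
Minimum DO = C_s − D_c = 8.80 − 4.191 = 4.609 mg/L.
x_c = v t_c = 1.00 m/s × 1.119 d × 86400 s/d = 96680 m ≈ 96.7 km.

t_c ≈ 1.12 d; D_c ≈ 4.19 mg/L; min DO ≈ 4.61 mg/L; x_c ≈ 96.7 km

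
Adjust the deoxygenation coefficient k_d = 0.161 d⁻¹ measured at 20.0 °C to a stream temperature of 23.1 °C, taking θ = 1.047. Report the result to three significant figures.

k_d ≈ 0.186 d⁻¹

k_d(T₂) = k_d(T₁) · θ^(T₂−T₁) = 0.161 × 1.047^(23.1−20.0)
= 0.161 × 1.047^3.10 = 0.161 × 1.153 = 0.1856 d⁻¹.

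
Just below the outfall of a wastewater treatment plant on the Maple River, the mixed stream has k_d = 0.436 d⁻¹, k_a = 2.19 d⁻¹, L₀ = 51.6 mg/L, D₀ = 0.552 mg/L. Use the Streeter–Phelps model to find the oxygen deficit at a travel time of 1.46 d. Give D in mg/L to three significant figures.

D ≈ 6.28 mg/L

k_d L₀/(k_a−k_d) = 0.436×51.6/(2.19−0.436) = 22.50/1.754 = 12.83 mg/L.
e^(−k_d t) = e^(−0.436×1.460) = 0.5291; e^(−k_a t) = e^(−2.19×1.460) = 0.04087.
D = 12.83 × (0.5291 − 0.04087) + 0.552 × 0.04087 = 6.262 + 0.02256 = 6.285 mg/L.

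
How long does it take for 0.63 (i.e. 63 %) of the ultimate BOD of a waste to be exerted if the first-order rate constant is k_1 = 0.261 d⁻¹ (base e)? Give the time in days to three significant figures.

y/L₀ = 1 − e^(−k_1 t) = 0.63 ⇒ e^(−k_1 t) = 0.370
t = −ln(0.370) / 0.261 = 0.9943 / 0.261 = 3.809 d.

t ≈ 3.81 d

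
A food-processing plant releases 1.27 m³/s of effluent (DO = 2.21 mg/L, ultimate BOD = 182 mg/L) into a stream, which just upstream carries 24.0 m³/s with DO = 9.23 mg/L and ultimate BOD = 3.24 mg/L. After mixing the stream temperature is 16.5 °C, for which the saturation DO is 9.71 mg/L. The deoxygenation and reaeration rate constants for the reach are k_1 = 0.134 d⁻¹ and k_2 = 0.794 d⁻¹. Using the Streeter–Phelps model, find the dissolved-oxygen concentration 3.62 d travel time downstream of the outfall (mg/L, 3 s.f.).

Mixed DO = (24.0×9.23 + 1.27×2.21)/(24.0+1.27) = 224.3/25.27 = 8.877 mg/L.
Mixed L₀ = (24.0×3.24 + 1.27×182)/(25.27) = 308.9/25.27 = 12.22 mg/L.
Initial deficit D₀ = C_s − DO₀ = 9.71 − 8.877 = 0.8328 mg/L.
D(3.62) = [0.134×12.22/(0.794−0.134)](e^(−0.134×3.62) − e^(−0.794×3.62)) + 0.8328 e^(−0.794×3.62)
= 2.482 × (0.6156 − 0.05646) + 0.8328 × 0.05646 = 1.435 mg/L.
DO = 9.71 − 1.435 = 8.275 mg/L.

DO ≈ 8.28 mg/L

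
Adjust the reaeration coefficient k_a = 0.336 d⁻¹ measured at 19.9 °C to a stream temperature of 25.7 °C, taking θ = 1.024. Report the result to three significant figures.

k_a ≈ 0.386 d⁻¹

k_a(T₂) = k_a(T₁) · θ^(T₂−T₁) = 0.336 × 1.024^(25.7−19.9)
= 0.336 × 1.024^5.80 = 0.336 × 1.147 = 0.3855 d⁻¹.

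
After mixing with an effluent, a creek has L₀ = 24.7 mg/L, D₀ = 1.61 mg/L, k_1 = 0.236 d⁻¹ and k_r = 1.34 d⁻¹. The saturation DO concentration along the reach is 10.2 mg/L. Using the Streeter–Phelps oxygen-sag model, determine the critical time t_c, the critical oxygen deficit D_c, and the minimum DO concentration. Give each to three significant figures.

t_c ≈ 1.24 d; D_c ≈ 3.24 mg/L; min DO ≈ 6.96 mg/L

With k_r/k_1 = 5.678 and 1 − D₀(k_r−k_1)/(k_1 L₀) = 0.6951,
t_c = ln(5.678 × 0.6951) / (1.34 − 0.236) = ln(3.947) / 1.104 = 1.373/1.104 = 1.244 d.
D_c = (k_1/k_r) L₀ e^(−k_1 t_c) = (0.236/1.34) × 24.7 × e^(−0.236×1.244) = 0.1761 × 24.7 × 0.7457 = 3.244 mg/L.
Minimum DO = C_s − D_c = 10.2 − 3.244 = 6.956 mg/L.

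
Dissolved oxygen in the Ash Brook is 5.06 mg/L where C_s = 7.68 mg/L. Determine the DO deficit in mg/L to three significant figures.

D = C_s − C = 7.68 − 5.06 = 2.62 mg/L.

D ≈ 2.62 mg/L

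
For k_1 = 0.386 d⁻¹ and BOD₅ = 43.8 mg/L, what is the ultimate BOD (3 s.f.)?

BOD₅ = L₀(1 − e^(−5k_1)) ⇒ L₀ = BOD₅ / (1 − e^(−5×0.386))
= 43.8 / (1 − 0.1451) = 43.8 / 0.8549 = 51.24 mg/L.

L₀ ≈ 51.2 mg/L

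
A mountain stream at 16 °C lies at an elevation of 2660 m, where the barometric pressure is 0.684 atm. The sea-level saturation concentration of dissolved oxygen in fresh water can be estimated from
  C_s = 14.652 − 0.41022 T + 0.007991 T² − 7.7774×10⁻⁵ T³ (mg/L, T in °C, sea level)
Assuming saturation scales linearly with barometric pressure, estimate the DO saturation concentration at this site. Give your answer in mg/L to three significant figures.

C_s ≈ 6.71 mg/L

At sea level: C_s = 14.652 − 0.41022×16 + 0.007991×16² − 7.7774×10⁻⁵×16³ = 9.816 mg/L.
Pressure correction: C_s' = 9.816 × 0.684 = 6.714 mg/L.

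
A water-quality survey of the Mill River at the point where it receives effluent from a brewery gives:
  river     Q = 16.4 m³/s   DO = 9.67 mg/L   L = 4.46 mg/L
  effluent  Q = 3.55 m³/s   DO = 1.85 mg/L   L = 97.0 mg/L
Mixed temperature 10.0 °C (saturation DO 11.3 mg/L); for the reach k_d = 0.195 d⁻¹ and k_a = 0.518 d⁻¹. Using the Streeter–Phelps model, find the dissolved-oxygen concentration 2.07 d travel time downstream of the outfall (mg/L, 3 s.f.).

Mixed DO = (16.4×9.67 + 3.55×1.85)/(16.4+3.55) = 165.2/19.95 = 8.278 mg/L.
Mixed L₀ = (16.4×4.46 + 3.55×97.0)/(19.95) = 417.5/19.95 = 20.93 mg/L.
Initial deficit D₀ = C_s − DO₀ = 11.3 − 8.278 = 3.022 mg/L.
D(2.07) = [0.195×20.93/(0.518−0.195)](e^(−0.195×2.07) − e^(−0.518×2.07)) + 3.022 e^(−0.518×2.07)
= 12.63 × (0.6679 − 0.3422) + 3.022 × 0.3422 = 5.148 mg/L.
DO = 11.3 − 5.148 = 6.152 mg/L.

DO ≈ 6.15 mg/L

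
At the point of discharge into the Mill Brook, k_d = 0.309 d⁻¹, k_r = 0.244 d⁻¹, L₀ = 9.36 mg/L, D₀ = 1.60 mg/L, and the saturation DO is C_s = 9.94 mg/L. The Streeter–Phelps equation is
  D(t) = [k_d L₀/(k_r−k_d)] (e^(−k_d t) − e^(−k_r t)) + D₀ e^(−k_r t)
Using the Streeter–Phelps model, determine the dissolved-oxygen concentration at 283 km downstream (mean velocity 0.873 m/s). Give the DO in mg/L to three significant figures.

DO ≈ 5.44 mg/L

Travel time t = x/v = 283 km / (0.873 m/s) = 283000 m / 0.873 m/s = 324200 s = 3.752 d.
k_d L₀/(k_r−k_d) = 0.309×9.36/(0.244−0.309) = 2.892/-0.06500 = -44.50 mg/L.
e^(−k_d t) = e^(−0.309×3.752) = 0.3137; e^(−k_r t) = e^(−0.244×3.752) = 0.4003.
D = -44.50 × (0.3137 − 0.4003) + 1.60 × 0.4003 = 3.855 + 0.6405 = 4.496 mg/L.
DO = C_s − D = 9.94 − 4.496 = 5.444 mg/L.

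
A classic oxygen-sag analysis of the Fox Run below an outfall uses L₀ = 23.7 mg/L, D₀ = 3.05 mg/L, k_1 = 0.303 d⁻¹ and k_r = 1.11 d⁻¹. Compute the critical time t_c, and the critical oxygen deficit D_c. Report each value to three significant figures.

t_c = [1/(k_r−k_1)] ln[(k_r/k_1)(1 − D₀(k_r−k_1)/(k_1 L₀))]
= [1/(1.11−0.303)] ln[(1.11/0.303)(1 − 3.05×0.8070/(0.303×23.7))]
= (1/0.8070) ln[3.663 × 0.6572] = 1.239 × ln(2.408) = 1.239 × 0.8787 = 1.089 d.
D_c = (k_1/k_r) L₀ e^(−k_1 t_c) = (0.303/1.11) × 23.7 × e^(−0.303×1.089) = 0.2730 × 23.7 × 0.7190 = 4.651 mg/L.

t_c ≈ 1.09 d; D_c ≈ 4.65 mg/L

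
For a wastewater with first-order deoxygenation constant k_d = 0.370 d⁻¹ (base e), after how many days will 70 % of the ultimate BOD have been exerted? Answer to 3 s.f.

y/L₀ = 1 − e^(−k_d t) = 0.70 ⇒ e^(−k_d t) = 0.300
t = −ln(0.300) / 0.370 = 1.204 / 0.370 = 3.254 d.

t ≈ 3.25 d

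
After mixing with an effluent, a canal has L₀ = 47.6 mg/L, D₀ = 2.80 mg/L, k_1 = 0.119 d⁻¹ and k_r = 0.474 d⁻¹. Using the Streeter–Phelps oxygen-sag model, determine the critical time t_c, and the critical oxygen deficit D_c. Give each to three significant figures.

At the critical point dD/dt = 0, so k_1 L₀ e^(−k_1 t) = k_r D. Substituting D(t) from the Streeter–Phelps equation and solving for t gives
t_c = ln[(k_r/k_1)(1 − D₀(k_r−k_1)/(k_1 L₀))] / (k_r−k_1).
Here k_r−k_1 = 0.3550 d⁻¹ and 1 − D₀(k_r−k_1)/(k_1 L₀) = 1 − 2.80×0.3550/(0.119×47.6) = 0.8245, so
t_c = ln(3.983 × 0.8245) / 0.3550 = 1.189 / 0.3550 = 3.350 d.
D_c = (k_1/k_r) L₀ e^(−k_1 t_c) = (0.119/0.474) × 47.6 × e^(−0.119×3.350) = 0.2511 × 47.6 × 0.6713 = 8.022 mg/L.

t_c ≈ 3.35 d; D_c ≈ 8.02 mg/L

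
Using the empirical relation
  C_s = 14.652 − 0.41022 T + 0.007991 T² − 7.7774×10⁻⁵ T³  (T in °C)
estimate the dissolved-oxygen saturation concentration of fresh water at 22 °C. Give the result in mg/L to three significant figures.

C_s = 14.652 − 0.41022×22 + 0.007991×22² − 7.7774×10⁻⁵×22³ = 8.667 mg/L.

C_s ≈ 8.67 mg/L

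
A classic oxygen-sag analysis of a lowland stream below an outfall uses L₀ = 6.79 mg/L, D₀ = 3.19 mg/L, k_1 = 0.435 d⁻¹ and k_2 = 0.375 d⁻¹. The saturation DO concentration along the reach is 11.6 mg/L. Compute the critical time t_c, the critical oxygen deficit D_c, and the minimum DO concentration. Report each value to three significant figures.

t_c ≈ 1.43 d; D_c ≈ 4.23 mg/L; min DO ≈ 7.37 mg/L

t_c = [1/(k_2−k_1)] ln[(k_2/k_1)(1 − D₀(k_2−k_1)/(k_1 L₀))]
= [1/(0.375−0.435)] ln[(0.375/0.435)(1 − 3.19×-0.06000/(0.435×6.79))]
= (1/-0.06000) ln[0.8621 × 1.065] = -16.67 × ln(0.9179) = -16.67 × -0.08563 = 1.427 d.
L(t_c) = L₀ e^(−k_1 t_c) = 6.79 × 0.5375 = 3.650 mg/L, and at the critical point k_2 D_c = k_1 L, so D_c = (0.435/0.375) × 3.650 = 4.234 mg/L.
Minimum DO = C_s − D_c = 11.6 − 4.234 = 7.366 mg/L.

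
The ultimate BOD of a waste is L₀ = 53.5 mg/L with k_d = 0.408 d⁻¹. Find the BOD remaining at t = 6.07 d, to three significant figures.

L_t = L₀ e^(−k_d t) = 53.5 × e^(−0.408×6.07) = 53.5 × 0.08403 = 4.496 mg/L.

L ≈ 4.50 mg/L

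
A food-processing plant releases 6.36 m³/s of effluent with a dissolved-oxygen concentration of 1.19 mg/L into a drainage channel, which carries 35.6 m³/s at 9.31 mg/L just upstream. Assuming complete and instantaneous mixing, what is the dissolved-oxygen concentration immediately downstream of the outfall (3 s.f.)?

Flow-weighted mixing: C = (Q_r C_r + Q_w C_w)/(Q_r + Q_w)
= (35.6×9.31 + 6.36×1.19)/(35.6 + 6.36) = 339.0/41.96 = 8.079 mg/L.

8.08 mg/L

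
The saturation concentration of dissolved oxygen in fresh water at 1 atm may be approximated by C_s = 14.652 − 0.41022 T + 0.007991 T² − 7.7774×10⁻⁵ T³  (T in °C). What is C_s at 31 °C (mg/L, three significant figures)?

C_s = 14.652 − 0.41022×31 + 0.007991×31² − 7.7774×10⁻⁵×31³ = 7.298 mg/L.

C_s ≈ 7.30 mg/L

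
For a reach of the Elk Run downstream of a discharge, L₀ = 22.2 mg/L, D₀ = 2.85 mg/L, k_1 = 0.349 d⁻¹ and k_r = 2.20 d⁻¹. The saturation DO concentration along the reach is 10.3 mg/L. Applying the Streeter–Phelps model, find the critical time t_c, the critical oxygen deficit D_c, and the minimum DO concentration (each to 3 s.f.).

At the critical point dD/dt = 0, so k_1 L₀ e^(−k_1 t) = k_r D. Substituting D(t) from the Streeter–Phelps equation and solving for t gives
t_c = ln[(k_r/k_1)(1 − D₀(k_r−k_1)/(k_1 L₀))] / (k_r−k_1).
Here k_r−k_1 = 1.851 d⁻¹ and 1 − D₀(k_r−k_1)/(k_1 L₀) = 1 − 2.85×1.851/(0.349×22.2) = 0.3191, so
t_c = ln(6.304 × 0.3191) / 1.851 = 0.6989 / 1.851 = 0.3776 d.
L(t_c) = L₀ e^(−k_1 t_c) = 22.2 × 0.8765 = 19.46 mg/L, and at the critical point k_r D_c = k_1 L, so D_c = (0.349/2.20) × 19.46 = 3.087 mg/L.
Minimum DO = C_s − D_c = 10.3 − 3.087 = 7.213 mg/L.

t_c ≈ 0.378 d; D_c ≈ 3.09 mg/L; min DO ≈ 7.21 mg/L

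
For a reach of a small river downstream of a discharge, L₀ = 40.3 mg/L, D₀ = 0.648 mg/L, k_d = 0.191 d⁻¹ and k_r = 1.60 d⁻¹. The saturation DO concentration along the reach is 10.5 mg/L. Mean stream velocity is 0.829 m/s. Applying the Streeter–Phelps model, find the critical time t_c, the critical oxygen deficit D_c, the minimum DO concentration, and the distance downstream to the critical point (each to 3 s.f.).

t_c = [1/(k_r−k_d)] ln[(k_r/k_d)(1 − D₀(k_r−k_d)/(k_d L₀))]
= [1/(1.60−0.191)] ln[(1.60/0.191)(1 − 0.648×1.409/(0.191×40.3))]
= (1/1.409) ln[8.377 × 0.8814] = 0.7097 × ln(7.383) = 0.7097 × 1.999 = 1.419 d.
D_c = (k_d/k_r) L₀ e^(−k_d t_c) = (0.191/1.60) × 40.3 × e^(−0.191×1.419) = 0.1194 × 40.3 × 0.7626 = 3.669 mg/L.
Minimum DO = C_s − D_c = 10.5 − 3.669 = 6.831 mg/L.
x_c = v t_c = 0.829 m/s × 1.419 d × 86400 s/d = 101600 m ≈ 102 km.

t_c ≈ 1.42 d; D_c ≈ 3.67 mg/L; min DO ≈ 6.83 mg/L; x_c ≈ 102 km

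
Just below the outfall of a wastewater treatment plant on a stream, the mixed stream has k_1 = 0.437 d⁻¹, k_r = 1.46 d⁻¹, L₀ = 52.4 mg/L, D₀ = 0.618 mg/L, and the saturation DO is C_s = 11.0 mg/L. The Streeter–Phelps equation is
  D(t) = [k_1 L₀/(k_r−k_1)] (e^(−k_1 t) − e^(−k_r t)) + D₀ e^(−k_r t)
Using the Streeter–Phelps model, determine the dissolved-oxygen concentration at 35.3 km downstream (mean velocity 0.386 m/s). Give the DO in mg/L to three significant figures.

Travel time t = x/v = 35.3 km / (0.386 m/s) = 35300 m / 0.386 m/s = 91450 s = 1.058 d.
k_1 L₀/(k_r−k_1) = 0.437×52.4/(1.46−0.437) = 22.90/1.023 = 22.38 mg/L.
e^(−k_1 t) = e^(−0.437×1.058) = 0.6297; e^(−k_r t) = e^(−1.46×1.058) = 0.2132.
D = 22.38 × (0.6297 − 0.2132) + 0.618 × 0.2132 = 9.322 + 0.1318 = 9.453 mg/L.
DO = C_s − D = 11.0 − 9.453 = 1.547 mg/L.

DO ≈ 1.55 mg/L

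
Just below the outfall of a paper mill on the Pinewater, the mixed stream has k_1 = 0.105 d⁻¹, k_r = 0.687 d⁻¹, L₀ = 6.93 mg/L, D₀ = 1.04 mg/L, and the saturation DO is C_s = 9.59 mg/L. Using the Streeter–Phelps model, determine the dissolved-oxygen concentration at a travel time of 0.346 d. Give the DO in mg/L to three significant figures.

k_1 L₀/(k_r−k_1) = 0.105×6.93/(0.687−0.105) = 0.7276/0.5820 = 1.250 mg/L.
e^(−k_1 t) = e^(−0.105×0.3460) = 0.9643; e^(−k_r t) = e^(−0.687×0.3460) = 0.7884.
D = 1.250 × (0.9643 − 0.7884) + 1.04 × 0.7884 = 0.2199 + 0.8200 = 1.040 mg/L.
DO = C_s − D = 9.59 − 1.040 = 8.550 mg/L.

DO ≈ 8.55 mg/L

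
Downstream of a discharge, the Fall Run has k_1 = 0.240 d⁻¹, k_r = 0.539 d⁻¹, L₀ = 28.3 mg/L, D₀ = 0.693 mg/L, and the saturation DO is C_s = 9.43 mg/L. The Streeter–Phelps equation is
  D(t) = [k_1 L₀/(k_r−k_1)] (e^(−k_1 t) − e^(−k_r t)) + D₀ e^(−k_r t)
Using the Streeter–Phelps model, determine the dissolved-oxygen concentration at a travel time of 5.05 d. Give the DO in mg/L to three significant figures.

DO ≈ 4.12 mg/L

k_1 L₀/(k_r−k_1) = 0.240×28.3/(0.539−0.240) = 6.792/0.2990 = 22.72 mg/L.
e^(−k_1 t) = e^(−0.240×5.050) = 0.2976; e^(−k_r t) = e^(−0.539×5.050) = 0.06575.
D = 22.72 × (0.2976 − 0.06575) + 0.693 × 0.06575 = 5.267 + 0.04556 = 5.312 mg/L.
DO = C_s − D = 9.43 − 5.312 = 4.118 mg/L.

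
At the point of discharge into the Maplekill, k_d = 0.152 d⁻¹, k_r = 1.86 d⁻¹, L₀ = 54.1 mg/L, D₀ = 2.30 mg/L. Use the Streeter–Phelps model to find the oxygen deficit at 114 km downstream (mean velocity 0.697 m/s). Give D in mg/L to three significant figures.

D ≈ 3.54 mg/L

Travel time t = x/v = 114 km / (0.697 m/s) = 114000 m / 0.697 m/s = 163600 s = 1.893 d.
k_d L₀/(k_r−k_d) = 0.152×54.1/(1.86−0.152) = 8.223/1.708 = 4.815 mg/L.
e^(−k_d t) = e^(−0.152×1.893) = 0.7500; e^(−k_r t) = e^(−1.86×1.893) = 0.02957.
D = 4.815 × (0.7500 − 0.02957) + 2.30 × 0.02957 = 3.468 + 0.06801 = 3.536 mg/L.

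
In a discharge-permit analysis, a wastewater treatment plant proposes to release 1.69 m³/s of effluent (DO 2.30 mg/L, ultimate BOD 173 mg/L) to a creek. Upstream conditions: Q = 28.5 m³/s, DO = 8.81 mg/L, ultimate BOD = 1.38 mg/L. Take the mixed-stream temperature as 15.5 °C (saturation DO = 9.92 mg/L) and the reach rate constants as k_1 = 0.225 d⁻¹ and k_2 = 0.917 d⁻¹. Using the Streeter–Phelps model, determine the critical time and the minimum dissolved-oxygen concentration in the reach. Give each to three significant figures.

Mixed DO = (28.5×8.81 + 1.69×2.30)/(28.5+1.69) = 255.0/30.19 = 8.446 mg/L.
Mixed L₀ = (28.5×1.38 + 1.69×173)/(30.19) = 331.7/30.19 = 10.99 mg/L.
Initial deficit D₀ = C_s − DO₀ = 9.92 − 8.446 = 1.474 mg/L.
t_c = (1/0.6920) ln[(0.917/0.225)(1 − 1.474×0.6920/(0.225×10.99))] = 1.445 × ln(2.393) = 1.261 d.
D_c = (0.225/0.917) × 10.99 × e^(−0.225×1.261) = 0.2454 × 10.99 × 0.7529 = 2.030 mg/L.
Minimum DO = 9.92 − 2.030 = 7.890 mg/L.

t_c ≈ 1.26 d; minimum DO ≈ 7.89 mg/L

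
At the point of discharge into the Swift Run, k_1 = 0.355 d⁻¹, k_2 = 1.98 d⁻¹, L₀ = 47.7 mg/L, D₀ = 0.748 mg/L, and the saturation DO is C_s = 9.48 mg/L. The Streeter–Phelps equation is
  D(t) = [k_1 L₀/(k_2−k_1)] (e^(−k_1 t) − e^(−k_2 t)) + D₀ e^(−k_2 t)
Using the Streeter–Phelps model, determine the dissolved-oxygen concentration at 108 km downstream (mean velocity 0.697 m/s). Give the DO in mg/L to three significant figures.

Travel time t = x/v = 108 km / (0.697 m/s) = 108000 m / 0.697 m/s = 154900 s = 1.793 d.
k_1 L₀/(k_2−k_1) = 0.355×47.7/(1.98−0.355) = 16.93/1.625 = 10.42 mg/L.
e^(−k_1 t) = e^(−0.355×1.793) = 0.5291; e^(−k_2 t) = e^(−1.98×1.793) = 0.02870.
D = 10.42 × (0.5291 − 0.02870) + 0.748 × 0.02870 = 5.214 + 0.02147 = 5.236 mg/L.
DO = C_s − D = 9.48 − 5.236 = 4.244 mg/L.

DO ≈ 4.24 mg/L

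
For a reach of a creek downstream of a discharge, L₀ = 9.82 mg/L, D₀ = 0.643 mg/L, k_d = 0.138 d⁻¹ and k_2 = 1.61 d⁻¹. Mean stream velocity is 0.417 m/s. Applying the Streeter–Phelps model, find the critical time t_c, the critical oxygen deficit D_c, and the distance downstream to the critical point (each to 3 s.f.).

With k_2/k_d = 11.67 and 1 − D₀(k_2−k_d)/(k_d L₀) = 0.3016,
t_c = ln(11.67 × 0.3016) / (1.61 − 0.138) = ln(3.518) / 1.472 = 1.258/1.472 = 0.8546 d.
D_c = (k_d/k_2) L₀ e^(−k_d t_c) = (0.138/1.61) × 9.82 × e^(−0.138×0.8546) = 0.08571 × 9.82 × 0.8888 = 0.7481 mg/L.
x_c = v t_c = 0.417 m/s × 0.8546 d × 86400 s/d = 30790 m ≈ 30.8 km.

t_c ≈ 0.855 d; D_c ≈ 0.748 mg/L; x_c ≈ 30.8 km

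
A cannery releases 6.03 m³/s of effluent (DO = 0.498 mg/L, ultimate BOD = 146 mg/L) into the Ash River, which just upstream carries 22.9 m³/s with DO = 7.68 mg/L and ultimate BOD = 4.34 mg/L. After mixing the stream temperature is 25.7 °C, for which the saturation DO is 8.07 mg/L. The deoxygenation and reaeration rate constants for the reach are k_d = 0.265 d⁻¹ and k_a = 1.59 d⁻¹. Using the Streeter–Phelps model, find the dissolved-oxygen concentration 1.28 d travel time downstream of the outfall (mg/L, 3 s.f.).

Mixed DO = (22.9×7.68 + 6.03×0.498)/(22.9+6.03) = 178.9/28.93 = 6.183 mg/L.
Mixed L₀ = (22.9×4.34 + 6.03×146)/(28.93) = 979.8/28.93 = 33.87 mg/L.
Initial deficit D₀ = C_s − DO₀ = 8.07 − 6.183 = 1.887 mg/L.
D(1.28) = [0.265×33.87/(1.59−0.265)](e^(−0.265×1.28) − e^(−1.59×1.28)) + 1.887 e^(−1.59×1.28)
= 6.773 × (0.7123 − 0.1307) + 1.887 × 0.1307 = 4.187 mg/L.
DO = 8.07 − 4.187 = 3.883 mg/L.

DO ≈ 3.88 mg/L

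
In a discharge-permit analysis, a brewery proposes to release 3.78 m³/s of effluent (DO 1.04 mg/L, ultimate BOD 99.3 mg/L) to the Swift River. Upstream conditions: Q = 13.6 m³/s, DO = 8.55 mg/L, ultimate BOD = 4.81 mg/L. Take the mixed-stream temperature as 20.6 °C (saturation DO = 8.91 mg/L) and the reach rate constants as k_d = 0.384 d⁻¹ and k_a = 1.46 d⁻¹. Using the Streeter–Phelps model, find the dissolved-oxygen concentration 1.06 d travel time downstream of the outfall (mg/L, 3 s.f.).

Mixed DO = (13.6×8.55 + 3.78×1.04)/(13.6+3.78) = 120.2/17.38 = 6.917 mg/L.
Mixed L₀ = (13.6×4.81 + 3.78×99.3)/(17.38) = 440.8/17.38 = 25.36 mg/L.
Initial deficit D₀ = C_s − DO₀ = 8.91 − 6.917 = 1.993 mg/L.
D(1.06) = [0.384×25.36/(1.46−0.384)](e^(−0.384×1.06) − e^(−1.46×1.06)) + 1.993 e^(−1.46×1.06)
= 9.051 × (0.6656 − 0.2128) + 1.993 × 0.2128 = 4.523 mg/L.
DO = 8.91 − 4.523 = 4.387 mg/L.

DO ≈ 4.39 mg/L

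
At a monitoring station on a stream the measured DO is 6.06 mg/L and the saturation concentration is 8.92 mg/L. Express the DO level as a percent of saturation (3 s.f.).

% saturation = C/C_s × 100 = 6.06/8.92 × 100 = 67.9 %.

67.9 % saturation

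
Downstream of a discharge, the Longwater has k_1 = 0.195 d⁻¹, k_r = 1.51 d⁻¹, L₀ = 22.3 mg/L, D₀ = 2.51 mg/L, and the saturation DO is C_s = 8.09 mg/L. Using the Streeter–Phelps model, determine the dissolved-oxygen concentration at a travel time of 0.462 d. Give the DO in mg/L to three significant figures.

k_1 L₀/(k_r−k_1) = 0.195×22.3/(1.51−0.195) = 4.349/1.315 = 3.307 mg/L.
e^(−k_1 t) = e^(−0.195×0.4620) = 0.9138; e^(−k_r t) = e^(−1.51×0.4620) = 0.4978.
D = 3.307 × (0.9138 − 0.4978) + 2.51 × 0.4978 = 1.376 + 1.249 = 2.625 mg/L.
DO = C_s − D = 8.09 − 2.625 = 5.465 mg/L.

DO ≈ 5.46 mg/L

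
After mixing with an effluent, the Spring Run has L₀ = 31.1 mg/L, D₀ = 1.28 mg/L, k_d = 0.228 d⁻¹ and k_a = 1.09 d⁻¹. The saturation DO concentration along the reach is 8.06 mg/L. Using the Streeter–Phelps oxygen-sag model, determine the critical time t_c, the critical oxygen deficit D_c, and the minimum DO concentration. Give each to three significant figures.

t_c ≈ 1.62 d; D_c ≈ 4.50 mg/L; min DO ≈ 3.56 mg/L

t_c = [1/(k_a−k_d)] ln[(k_a/k_d)(1 − D₀(k_a−k_d)/(k_d L₀))]
= [1/(1.09−0.228)] ln[(1.09/0.228)(1 − 1.28×0.8620/(0.228×31.1))]
= (1/0.8620) ln[4.781 × 0.8444] = 1.160 × ln(4.037) = 1.160 × 1.395 = 1.619 d.
D_c = (k_d/k_a) L₀ e^(−k_d t_c) = (0.228/1.09) × 31.1 × e^(−0.228×1.619) = 0.2092 × 31.1 × 0.6914 = 4.497 mg/L.
Minimum DO = C_s − D_c = 8.06 − 4.497 = 3.563 mg/L.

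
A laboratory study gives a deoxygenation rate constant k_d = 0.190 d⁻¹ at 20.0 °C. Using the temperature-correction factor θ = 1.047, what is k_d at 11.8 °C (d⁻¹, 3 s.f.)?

k_d ≈ 0.130 d⁻¹

k_d(T₂) = k_d(T₁) · θ^(T₂−T₁) = 0.190 × 1.047^(11.8−20.0)
= 0.190 × 1.047^-8.20 = 0.190 × 0.6862 = 0.1304 d⁻¹.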